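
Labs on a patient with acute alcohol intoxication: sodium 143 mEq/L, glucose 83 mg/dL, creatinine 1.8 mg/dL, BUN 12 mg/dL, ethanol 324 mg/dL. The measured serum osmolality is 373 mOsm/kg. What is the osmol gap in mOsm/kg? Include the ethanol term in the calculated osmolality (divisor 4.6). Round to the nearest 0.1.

Calculated osmolality = 2·Na + glucose/18 + BUN/2.8 + ethanol/4.6
= 2·143 + 83/18 + 12/2.8 + 324/4.6
= 286 + 4.61 + 4.29 + 70.43
= 365.33 mOsm/kg ≈ 365.3 mOsm/kg
Osmolar gap = measured − calculated = 373 − 365.3 = 7.7 mOsm/kg

7.7 mOsm/kg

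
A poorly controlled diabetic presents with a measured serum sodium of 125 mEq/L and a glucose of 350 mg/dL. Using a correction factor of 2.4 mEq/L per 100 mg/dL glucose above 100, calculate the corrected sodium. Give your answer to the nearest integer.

131 mEq/L

Corrected Na = measured Na + 2.4 · (glucose − 100)/100
= 125 + 2.4 · (350 − 100)/100
= 125 + 6
= 131 mEq/L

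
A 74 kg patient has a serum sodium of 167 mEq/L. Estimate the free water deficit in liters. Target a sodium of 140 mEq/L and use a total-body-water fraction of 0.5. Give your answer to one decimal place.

7.1 L

TBW = 0.5 · 74 = 37 L
Free water deficit = TBW · (Na/140 − 1)
= 37 · (167/140 − 1)
= 37 · 0.1929
= 7.14 L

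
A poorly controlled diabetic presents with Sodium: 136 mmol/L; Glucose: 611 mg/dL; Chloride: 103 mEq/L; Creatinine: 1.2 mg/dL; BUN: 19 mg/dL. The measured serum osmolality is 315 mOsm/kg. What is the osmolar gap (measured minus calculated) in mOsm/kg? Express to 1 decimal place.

2.3 mOsm/kg

Calculated osmolality = 2·Na + glucose/18 + BUN/2.8
= 2·136 + 611/18 + 19/2.8
= 272 + 33.94 + 6.79
= 312.73 mOsm/kg ≈ 312.7 mOsm/kg
Osmolar gap = measured − calculated = 315 − 312.7 = 2.3 mOsm/kg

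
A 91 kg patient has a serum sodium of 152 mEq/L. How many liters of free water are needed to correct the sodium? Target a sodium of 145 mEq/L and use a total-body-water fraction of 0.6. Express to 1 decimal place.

2.6 L

TBW = 0.6 · 91 = 54.6 L
Free water deficit = TBW · (Na/145 − 1)
= 54.6 · (152/145 − 1)
= 54.6 · 0.0483
= 2.64 L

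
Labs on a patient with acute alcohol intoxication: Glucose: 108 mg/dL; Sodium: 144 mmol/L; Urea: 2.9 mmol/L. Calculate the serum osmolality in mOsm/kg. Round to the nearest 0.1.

296.9 mOsm/kg

Calculated osmolality = 2·Na + glucose/18 + urea
= 2·144 + 108/18 + 2.9
= 288 + 6 + 2.90
= 296.9 mOsm/kg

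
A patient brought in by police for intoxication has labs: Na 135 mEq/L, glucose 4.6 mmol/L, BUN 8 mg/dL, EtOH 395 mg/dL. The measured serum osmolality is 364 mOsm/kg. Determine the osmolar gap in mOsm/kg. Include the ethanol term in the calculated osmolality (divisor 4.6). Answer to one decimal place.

Calculated osmolality = 2·Na + glucose + BUN/2.8 + ethanol/4.6
= 2·135 + 4.6 + 8/2.8 + 395/4.6
= 270 + 4.60 + 2.86 + 85.87
= 363.33 mOsm/kg ≈ 363.3 mOsm/kg
Osmolar gap = measured − calculated = 364 − 363.3 = 0.7 mOsm/kg

0.7 mOsm/kg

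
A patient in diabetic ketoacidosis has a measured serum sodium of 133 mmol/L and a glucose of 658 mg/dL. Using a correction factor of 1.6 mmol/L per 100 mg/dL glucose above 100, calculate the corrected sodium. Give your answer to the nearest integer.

Corrected Na = measured Na + 1.6 · (glucose − 100)/100
= 133 + 1.6 · (658 − 100)/100
= 133 + 8.9
= 141.9 mmol/L

142 mmol/L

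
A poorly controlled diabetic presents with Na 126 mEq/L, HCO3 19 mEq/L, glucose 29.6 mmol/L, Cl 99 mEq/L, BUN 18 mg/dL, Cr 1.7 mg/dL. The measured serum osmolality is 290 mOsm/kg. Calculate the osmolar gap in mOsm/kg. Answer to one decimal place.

Calculated osmolality = 2·Na + glucose + BUN/2.8
= 2·126 + 29.6 + 18/2.8
= 252 + 29.60 + 6.43
= 288.03 mOsm/kg ≈ 288.0 mOsm/kg
Osmolar gap = measured − calculated = 290 − 288.0 = 2.0 mOsm/kg

2.0 mOsm/kg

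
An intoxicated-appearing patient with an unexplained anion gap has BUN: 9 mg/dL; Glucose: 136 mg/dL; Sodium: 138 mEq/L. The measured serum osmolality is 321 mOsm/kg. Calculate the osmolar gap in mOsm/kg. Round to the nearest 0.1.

34.2 mOsm/kg

Calculated osmolality = 2·Na + glucose/18 + BUN/2.8
= 2·138 + 136/18 + 9/2.8
= 276 + 7.56 + 3.21
= 286.77 mOsm/kg ≈ 286.8 mOsm/kg
Osmolar gap = measured − calculated = 321 − 286.8 = 34.2 mOsm/kg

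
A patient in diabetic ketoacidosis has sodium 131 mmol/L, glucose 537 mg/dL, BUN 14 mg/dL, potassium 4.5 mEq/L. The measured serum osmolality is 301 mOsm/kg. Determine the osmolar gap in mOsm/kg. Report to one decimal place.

Calculated osmolality = 2·Na + glucose/18 + BUN/2.8
= 2·131 + 537/18 + 14/2.8
= 262 + 29.83 + 5
= 296.83 mOsm/kg ≈ 296.8 mOsm/kg
Osmolar gap = measured − calculated = 301 − 296.8 = 4.2 mOsm/kg

4.2 mOsm/kg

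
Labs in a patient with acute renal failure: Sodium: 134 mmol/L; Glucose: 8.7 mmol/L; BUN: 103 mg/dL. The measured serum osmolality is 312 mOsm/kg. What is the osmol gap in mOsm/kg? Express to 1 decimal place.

Calculated osmolality = 2·Na + glucose + BUN/2.8
= 2·134 + 8.7 + 103/2.8
= 268 + 8.70 + 36.79
= 313.49 mOsm/kg ≈ 313.5 mOsm/kg
Osmolar gap = measured − calculated = 312 − 313.5 = -1.5 mOsm/kg

-1.5 mOsm/kg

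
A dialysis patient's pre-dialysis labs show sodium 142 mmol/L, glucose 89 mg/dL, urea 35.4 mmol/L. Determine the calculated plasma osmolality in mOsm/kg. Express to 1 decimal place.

Calculated osmolality = 2·Na + glucose/18 + urea
= 2·142 + 89/18 + 35.4
= 284 + 4.94 + 35.40
= 324.34 mOsm/kg

324.3 mOsm/kg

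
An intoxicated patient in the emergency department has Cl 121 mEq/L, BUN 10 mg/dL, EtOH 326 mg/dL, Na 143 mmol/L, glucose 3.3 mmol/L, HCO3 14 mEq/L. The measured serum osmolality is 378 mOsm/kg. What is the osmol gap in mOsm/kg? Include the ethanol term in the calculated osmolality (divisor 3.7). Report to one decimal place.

-3.0 mOsm/kg

Calculated osmolality = 2·Na + glucose + BUN/2.8 + ethanol/3.7
= 2·143 + 3.3 + 10/2.8 + 326/3.7
= 286 + 3.30 + 3.57 + 88.11
= 380.98 mOsm/kg ≈ 381.0 mOsm/kg
Osmolar gap = measured − calculated = 378 − 381.0 = -3.0 mOsm/kg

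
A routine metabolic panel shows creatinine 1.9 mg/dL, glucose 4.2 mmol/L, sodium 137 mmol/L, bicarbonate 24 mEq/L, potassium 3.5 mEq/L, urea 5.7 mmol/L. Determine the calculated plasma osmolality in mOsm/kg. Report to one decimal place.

283.9 mOsm/kg

Calculated osmolality = 2·Na + glucose + urea
= 2·137 + 4.2 + 5.7
= 274 + 4.20 + 5.70
= 283.9 mOsm/kg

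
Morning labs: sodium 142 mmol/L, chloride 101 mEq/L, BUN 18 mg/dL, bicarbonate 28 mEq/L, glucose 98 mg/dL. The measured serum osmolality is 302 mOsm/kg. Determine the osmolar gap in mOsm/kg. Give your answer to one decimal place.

6.1 mOsm/kg

Calculated osmolality = 2·Na + glucose/18 + BUN/2.8
= 2·142 + 98/18 + 18/2.8
= 284 + 5.44 + 6.43
= 295.87 mOsm/kg ≈ 295.9 mOsm/kg
Osmolar gap = measured − calculated = 302 − 295.9 = 6.1 mOsm/kg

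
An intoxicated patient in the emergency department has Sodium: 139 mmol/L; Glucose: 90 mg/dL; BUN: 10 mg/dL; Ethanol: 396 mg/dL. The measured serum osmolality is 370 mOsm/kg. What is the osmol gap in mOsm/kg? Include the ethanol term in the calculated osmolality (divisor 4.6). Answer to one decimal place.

-2.7 mOsm/kg

Calculated osmolality = 2·Na + glucose/18 + BUN/2.8 + ethanol/4.6
= 2·139 + 90/18 + 10/2.8 + 396/4.6
= 278 + 5 + 3.57 + 86.09
= 372.66 mOsm/kg ≈ 372.7 mOsm/kg
Osmolar gap = measured − calculated = 370 − 372.7 = -2.7 mOsm/kg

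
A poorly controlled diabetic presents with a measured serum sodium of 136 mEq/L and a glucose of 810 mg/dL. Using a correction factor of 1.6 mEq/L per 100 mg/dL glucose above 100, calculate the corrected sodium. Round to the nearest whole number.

147 mEq/L

Corrected Na = measured Na + 1.6 · (glucose − 100)/100
= 136 + 1.6 · (810 − 100)/100
= 136 + 11.4
= 147.4 mEq/L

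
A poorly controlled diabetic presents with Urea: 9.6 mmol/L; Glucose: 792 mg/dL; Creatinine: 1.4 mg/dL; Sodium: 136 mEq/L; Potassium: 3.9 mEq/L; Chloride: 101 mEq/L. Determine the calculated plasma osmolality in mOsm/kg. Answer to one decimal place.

325.6 mOsm/kg

Calculated osmolality = 2·Na + glucose/18 + urea
= 2·136 + 792/18 + 9.6
= 272 + 44 + 9.60
= 325.6 mOsm/kg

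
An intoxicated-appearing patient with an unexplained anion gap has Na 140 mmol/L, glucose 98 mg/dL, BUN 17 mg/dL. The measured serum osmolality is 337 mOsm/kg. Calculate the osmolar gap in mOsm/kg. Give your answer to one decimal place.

Calculated osmolality = 2·Na + glucose/18 + BUN/2.8
= 2·140 + 98/18 + 17/2.8
= 280 + 5.44 + 6.07
= 291.51 mOsm/kg ≈ 291.5 mOsm/kg
Osmolar gap = measured − calculated = 337 − 291.5 = 45.5 mOsm/kg

45.5 mOsm/kg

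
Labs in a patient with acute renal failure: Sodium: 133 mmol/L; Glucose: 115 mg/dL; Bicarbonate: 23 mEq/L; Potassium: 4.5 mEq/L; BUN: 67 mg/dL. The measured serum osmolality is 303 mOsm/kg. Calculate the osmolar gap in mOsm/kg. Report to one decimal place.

Calculated osmolality = 2·Na + glucose/18 + BUN/2.8
= 2·133 + 115/18 + 67/2.8
= 266 + 6.39 + 23.93
= 296.32 mOsm/kg ≈ 296.3 mOsm/kg
Osmolar gap = measured − calculated = 303 − 296.3 = 6.7 mOsm/kg

6.7 mOsm/kg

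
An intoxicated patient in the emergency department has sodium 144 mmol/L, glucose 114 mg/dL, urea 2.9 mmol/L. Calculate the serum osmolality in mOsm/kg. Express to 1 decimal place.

297.2 mOsm/kg

Calculated osmolality = 2·Na + glucose/18 + urea
= 2·144 + 114/18 + 2.9
= 288 + 6.33 + 2.90
= 297.23 mOsm/kg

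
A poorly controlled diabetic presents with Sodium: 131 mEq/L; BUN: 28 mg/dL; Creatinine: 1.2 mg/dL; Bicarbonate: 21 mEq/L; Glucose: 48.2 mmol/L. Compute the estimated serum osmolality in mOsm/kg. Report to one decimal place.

Calculated osmolality = 2·Na + glucose + BUN/2.8
= 2·131 + 48.2 + 28/2.8
= 262 + 48.20 + 10
= 320.2 mOsm/kg

320.2 mOsm/kg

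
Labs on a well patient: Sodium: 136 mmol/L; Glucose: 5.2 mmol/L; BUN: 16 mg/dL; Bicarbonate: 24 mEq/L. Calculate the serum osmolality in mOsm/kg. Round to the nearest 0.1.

282.9 mOsm/kg

Calculated osmolality = 2·Na + glucose + BUN/2.8
= 2·136 + 5.2 + 16/2.8
= 272 + 5.20 + 5.71
= 282.91 mOsm/kg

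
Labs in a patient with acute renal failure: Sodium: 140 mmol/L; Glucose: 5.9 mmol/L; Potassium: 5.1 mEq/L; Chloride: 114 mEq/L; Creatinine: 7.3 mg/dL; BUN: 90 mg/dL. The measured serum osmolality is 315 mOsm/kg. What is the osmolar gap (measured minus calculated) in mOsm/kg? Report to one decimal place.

-3.0 mOsm/kg

Calculated osmolality = 2·Na + glucose + BUN/2.8
= 2·140 + 5.9 + 90/2.8
= 280 + 5.90 + 32.14
= 318.04 mOsm/kg ≈ 318.0 mOsm/kg
Osmolar gap = measured − calculated = 315 − 318.0 = -3.0 mOsm/kg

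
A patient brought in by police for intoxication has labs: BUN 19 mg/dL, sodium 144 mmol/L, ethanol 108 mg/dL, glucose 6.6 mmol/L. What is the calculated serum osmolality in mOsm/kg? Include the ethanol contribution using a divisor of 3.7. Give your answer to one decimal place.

Calculated osmolality = 2·Na + glucose + BUN/2.8 + ethanol/3.7
= 2·144 + 6.6 + 19/2.8 + 108/3.7
= 288 + 6.60 + 6.79 + 29.19
= 330.58 mOsm/kg

330.6 mOsm/kg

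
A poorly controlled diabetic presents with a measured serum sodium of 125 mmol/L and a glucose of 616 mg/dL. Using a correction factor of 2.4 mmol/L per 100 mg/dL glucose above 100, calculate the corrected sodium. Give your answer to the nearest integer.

Corrected Na = measured Na + 2.4 · (glucose − 100)/100
= 125 + 2.4 · (616 − 100)/100
= 125 + 12.4
= 137.4 mmol/L

137 mmol/L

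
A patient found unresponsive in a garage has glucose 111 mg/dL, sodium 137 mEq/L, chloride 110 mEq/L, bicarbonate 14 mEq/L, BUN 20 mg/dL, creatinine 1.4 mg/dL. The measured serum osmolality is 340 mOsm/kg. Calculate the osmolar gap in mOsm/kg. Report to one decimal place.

Calculated osmolality = 2·Na + glucose/18 + BUN/2.8
= 2·137 + 111/18 + 20/2.8
= 274 + 6.17 + 7.14
= 287.31 mOsm/kg ≈ 287.3 mOsm/kg
Osmolar gap = measured − calculated = 340 − 287.3 = 52.7 mOsm/kg

52.7 mOsm/kg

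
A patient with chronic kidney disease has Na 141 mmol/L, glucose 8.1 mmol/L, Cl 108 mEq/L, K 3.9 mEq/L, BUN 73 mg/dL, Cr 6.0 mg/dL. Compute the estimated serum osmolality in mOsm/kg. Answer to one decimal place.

Calculated osmolality = 2·Na + glucose + BUN/2.8
= 2·141 + 8.1 + 73/2.8
= 282 + 8.10 + 26.07
= 316.17 mOsm/kg

316.2 mOsm/kg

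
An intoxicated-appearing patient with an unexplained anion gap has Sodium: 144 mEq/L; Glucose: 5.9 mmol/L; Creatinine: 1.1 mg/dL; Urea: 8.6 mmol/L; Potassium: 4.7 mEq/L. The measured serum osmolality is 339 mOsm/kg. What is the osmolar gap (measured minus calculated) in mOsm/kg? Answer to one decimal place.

Calculated osmolality = 2·Na + glucose + urea
= 2·144 + 5.9 + 8.6
= 288 + 5.90 + 8.60
= 302.5 mOsm/kg ≈ 302.5 mOsm/kg
Osmolar gap = measured − calculated = 339 − 302.5 = 36.5 mOsm/kg

36.5 mOsm/kg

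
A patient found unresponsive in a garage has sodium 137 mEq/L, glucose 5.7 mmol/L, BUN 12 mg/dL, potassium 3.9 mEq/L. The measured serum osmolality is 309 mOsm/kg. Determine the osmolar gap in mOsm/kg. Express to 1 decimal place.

25.0 mOsm/kg

Calculated osmolality = 2·Na + glucose + BUN/2.8
= 2·137 + 5.7 + 12/2.8
= 274 + 5.70 + 4.29
= 283.99 mOsm/kg ≈ 284.0 mOsm/kg
Osmolar gap = measured − calculated = 309 − 284.0 = 25.0 mOsm/kg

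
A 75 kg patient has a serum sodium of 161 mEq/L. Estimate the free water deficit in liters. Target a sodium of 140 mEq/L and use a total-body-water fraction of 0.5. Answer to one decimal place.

5.6 L

TBW = 0.5 · 75 = 37.5 L
Free water deficit = TBW · (Na/140 − 1)
= 37.5 · (161/140 − 1)
= 37.5 · 0.15
= 5.62 L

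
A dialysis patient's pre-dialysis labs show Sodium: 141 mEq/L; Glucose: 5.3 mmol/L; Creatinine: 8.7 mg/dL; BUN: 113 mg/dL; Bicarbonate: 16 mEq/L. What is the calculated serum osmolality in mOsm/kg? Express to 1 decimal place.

Calculated osmolality = 2·Na + glucose + BUN/2.8
= 2·141 + 5.3 + 113/2.8
= 282 + 5.30 + 40.36
= 327.66 mOsm/kg

327.7 mOsm/kg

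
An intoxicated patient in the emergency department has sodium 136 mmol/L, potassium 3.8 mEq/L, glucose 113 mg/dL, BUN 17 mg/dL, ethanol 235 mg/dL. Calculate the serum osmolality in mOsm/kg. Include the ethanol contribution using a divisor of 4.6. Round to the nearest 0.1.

335.4 mOsm/kg

Calculated osmolality = 2·Na + glucose/18 + BUN/2.8 + ethanol/4.6
= 2·136 + 113/18 + 17/2.8 + 235/4.6
= 272 + 6.28 + 6.07 + 51.09
= 335.44 mOsm/kg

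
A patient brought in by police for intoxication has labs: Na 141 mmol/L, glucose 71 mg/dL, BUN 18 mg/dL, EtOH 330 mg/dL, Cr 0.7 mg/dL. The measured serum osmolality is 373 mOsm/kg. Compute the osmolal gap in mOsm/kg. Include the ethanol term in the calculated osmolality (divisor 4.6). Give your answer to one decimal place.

8.9 mOsm/kg

Calculated osmolality = 2·Na + glucose/18 + BUN/2.8 + ethanol/4.6
= 2·141 + 71/18 + 18/2.8 + 330/4.6
= 282 + 3.94 + 6.43 + 71.74
= 364.11 mOsm/kg ≈ 364.1 mOsm/kg
Osmolar gap = measured − calculated = 373 − 364.1 = 8.9 mOsm/kg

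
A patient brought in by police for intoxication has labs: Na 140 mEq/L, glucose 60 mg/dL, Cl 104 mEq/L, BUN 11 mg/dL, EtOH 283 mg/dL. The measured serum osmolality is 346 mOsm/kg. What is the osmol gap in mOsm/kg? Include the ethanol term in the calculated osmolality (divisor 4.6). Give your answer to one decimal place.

Calculated osmolality = 2·Na + glucose/18 + BUN/2.8 + ethanol/4.6
= 2·140 + 60/18 + 11/2.8 + 283/4.6
= 280 + 3.33 + 3.93 + 61.52
= 348.78 mOsm/kg ≈ 348.8 mOsm/kg
Osmolar gap = measured − calculated = 346 − 348.8 = -2.8 mOsm/kg

-2.8 mOsm/kg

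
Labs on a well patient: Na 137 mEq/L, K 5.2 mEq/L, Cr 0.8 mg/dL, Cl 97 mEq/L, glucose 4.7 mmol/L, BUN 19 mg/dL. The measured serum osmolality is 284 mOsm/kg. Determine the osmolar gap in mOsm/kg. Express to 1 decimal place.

-1.5 mOsm/kg

Calculated osmolality = 2·Na + glucose + BUN/2.8
= 2·137 + 4.7 + 19/2.8
= 274 + 4.70 + 6.79
= 285.49 mOsm/kg ≈ 285.5 mOsm/kg
Osmolar gap = measured − calculated = 284 − 285.5 = -1.5 mOsm/kg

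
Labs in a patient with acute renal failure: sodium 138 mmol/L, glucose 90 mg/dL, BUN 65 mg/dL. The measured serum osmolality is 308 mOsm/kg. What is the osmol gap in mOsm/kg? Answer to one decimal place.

3.8 mOsm/kg

Calculated osmolality = 2·Na + glucose/18 + BUN/2.8
= 2·138 + 90/18 + 65/2.8
= 276 + 5 + 23.21
= 304.21 mOsm/kg ≈ 304.2 mOsm/kg
Osmolar gap = measured − calculated = 308 − 304.2 = 3.8 mOsm/kg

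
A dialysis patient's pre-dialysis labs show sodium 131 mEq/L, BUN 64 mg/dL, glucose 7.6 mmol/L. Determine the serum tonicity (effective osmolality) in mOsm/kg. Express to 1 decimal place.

Effective osmolality excludes urea (freely permeant across cell membranes):
2·Na + glucose
= 2·131 + 7.6
= 262 + 7.6
= 269.6 mOsm/kg

269.6 mOsm/kg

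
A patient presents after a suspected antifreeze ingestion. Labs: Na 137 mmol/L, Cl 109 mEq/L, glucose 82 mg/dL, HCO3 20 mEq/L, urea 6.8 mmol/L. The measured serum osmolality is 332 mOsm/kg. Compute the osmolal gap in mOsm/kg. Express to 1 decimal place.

Calculated osmolality = 2·Na + glucose/18 + urea
= 2·137 + 82/18 + 6.8
= 274 + 4.56 + 6.80
= 285.36 mOsm/kg ≈ 285.4 mOsm/kg
Osmolar gap = measured − calculated = 332 − 285.4 = 46.6 mOsm/kg

46.6 mOsm/kg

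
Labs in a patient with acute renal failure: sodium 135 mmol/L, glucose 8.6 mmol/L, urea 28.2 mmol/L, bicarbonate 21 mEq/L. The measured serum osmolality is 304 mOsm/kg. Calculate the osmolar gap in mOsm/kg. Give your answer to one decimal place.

-2.8 mOsm/kg

Calculated osmolality = 2·Na + glucose + urea
= 2·135 + 8.6 + 28.2
= 270 + 8.60 + 28.20
= 306.8 mOsm/kg ≈ 306.8 mOsm/kg
Osmolar gap = measured − calculated = 304 − 306.8 = -2.8 mOsm/kg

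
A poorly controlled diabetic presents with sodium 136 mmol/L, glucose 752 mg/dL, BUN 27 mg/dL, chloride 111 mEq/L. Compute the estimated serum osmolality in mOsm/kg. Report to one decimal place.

323.4 mOsm/kg

Calculated osmolality = 2·Na + glucose/18 + BUN/2.8
= 2·136 + 752/18 + 27/2.8
= 272 + 41.78 + 9.64
= 323.42 mOsm/kg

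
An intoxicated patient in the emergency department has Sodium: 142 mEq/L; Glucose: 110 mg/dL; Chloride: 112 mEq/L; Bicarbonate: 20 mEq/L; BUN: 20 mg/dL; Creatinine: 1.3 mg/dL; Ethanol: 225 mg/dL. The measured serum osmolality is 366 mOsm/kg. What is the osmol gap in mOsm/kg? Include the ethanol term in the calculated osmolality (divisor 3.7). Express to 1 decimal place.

7.9 mOsm/kg

Calculated osmolality = 2·Na + glucose/18 + BUN/2.8 + ethanol/3.7
= 2·142 + 110/18 + 20/2.8 + 225/3.7
= 284 + 6.11 + 7.14 + 60.81
= 358.06 mOsm/kg ≈ 358.1 mOsm/kg
Osmolar gap = measured − calculated = 366 − 358.1 = 7.9 mOsm/kg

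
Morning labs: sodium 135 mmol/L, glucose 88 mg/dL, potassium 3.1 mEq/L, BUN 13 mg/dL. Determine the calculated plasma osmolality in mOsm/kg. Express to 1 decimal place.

279.5 mOsm/kg

Calculated osmolality = 2·Na + glucose/18 + BUN/2.8
= 2·135 + 88/18 + 13/2.8
= 270 + 4.89 + 4.64
= 279.53 mOsm/kg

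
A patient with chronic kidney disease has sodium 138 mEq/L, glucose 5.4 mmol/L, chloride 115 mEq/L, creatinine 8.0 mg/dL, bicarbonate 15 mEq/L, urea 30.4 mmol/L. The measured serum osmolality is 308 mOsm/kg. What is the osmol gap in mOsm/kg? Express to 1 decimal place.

Calculated osmolality = 2·Na + glucose + urea
= 2·138 + 5.4 + 30.4
= 276 + 5.40 + 30.40
= 311.8 mOsm/kg ≈ 311.8 mOsm/kg
Osmolar gap = measured − calculated = 308 − 311.8 = -3.8 mOsm/kg

-3.8 mOsm/kg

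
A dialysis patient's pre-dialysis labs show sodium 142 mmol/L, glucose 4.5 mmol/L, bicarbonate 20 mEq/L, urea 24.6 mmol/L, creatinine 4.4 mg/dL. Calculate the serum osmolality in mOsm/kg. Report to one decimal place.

313.1 mOsm/kg

Calculated osmolality = 2·Na + glucose + urea
= 2·142 + 4.5 + 24.6
= 284 + 4.50 + 24.60
= 313.1 mOsm/kg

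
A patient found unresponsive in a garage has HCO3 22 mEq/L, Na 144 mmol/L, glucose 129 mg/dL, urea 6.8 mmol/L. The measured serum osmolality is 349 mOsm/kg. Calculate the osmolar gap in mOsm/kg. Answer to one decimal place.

Calculated osmolality = 2·Na + glucose/18 + urea
= 2·144 + 129/18 + 6.8
= 288 + 7.17 + 6.80
= 301.97 mOsm/kg ≈ 302.0 mOsm/kg
Osmolar gap = measured − calculated = 349 − 302.0 = 47.0 mOsm/kg

47.0 mOsm/kg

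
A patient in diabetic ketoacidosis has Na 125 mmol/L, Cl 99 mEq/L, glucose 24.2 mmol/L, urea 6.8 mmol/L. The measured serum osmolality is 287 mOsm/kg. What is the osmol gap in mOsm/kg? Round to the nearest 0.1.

6.0 mOsm/kg

Calculated osmolality = 2·Na + glucose + urea
= 2·125 + 24.2 + 6.8
= 250 + 24.20 + 6.80
= 281 mOsm/kg ≈ 281.0 mOsm/kg
Osmolar gap = measured − calculated = 287 − 281.0 = 6.0 mOsm/kg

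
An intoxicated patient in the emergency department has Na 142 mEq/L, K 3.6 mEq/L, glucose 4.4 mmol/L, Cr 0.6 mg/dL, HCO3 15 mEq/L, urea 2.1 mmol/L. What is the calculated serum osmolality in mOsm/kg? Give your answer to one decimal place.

290.5 mOsm/kg

Calculated osmolality = 2·Na + glucose + urea
= 2·142 + 4.4 + 2.1
= 284 + 4.40 + 2.10
= 290.5 mOsm/kg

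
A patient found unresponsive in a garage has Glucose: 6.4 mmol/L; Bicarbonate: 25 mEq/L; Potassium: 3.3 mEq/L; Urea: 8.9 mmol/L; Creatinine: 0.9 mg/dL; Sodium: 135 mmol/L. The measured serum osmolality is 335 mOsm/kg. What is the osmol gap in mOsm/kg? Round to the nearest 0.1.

49.7 mOsm/kg

Calculated osmolality = 2·Na + glucose + urea
= 2·135 + 6.4 + 8.9
= 270 + 6.40 + 8.90
= 285.3 mOsm/kg ≈ 285.3 mOsm/kg
Osmolar gap = measured − calculated = 335 − 285.3 = 49.7 mOsm/kg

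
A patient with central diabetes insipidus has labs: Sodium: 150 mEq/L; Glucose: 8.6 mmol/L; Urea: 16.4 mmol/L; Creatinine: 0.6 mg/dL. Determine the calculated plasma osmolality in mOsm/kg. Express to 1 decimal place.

325.0 mOsm/kg

Calculated osmolality = 2·Na + glucose + urea
= 2·150 + 8.6 + 16.4
= 300 + 8.60 + 16.40
= 325 mOsm/kg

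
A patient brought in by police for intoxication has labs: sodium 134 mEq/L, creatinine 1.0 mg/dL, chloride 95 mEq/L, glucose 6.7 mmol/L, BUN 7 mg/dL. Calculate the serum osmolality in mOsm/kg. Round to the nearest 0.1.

277.2 mOsm/kg

Calculated osmolality = 2·Na + glucose + BUN/2.8
= 2·134 + 6.7 + 7/2.8
= 268 + 6.70 + 2.50
= 277.2 mOsm/kg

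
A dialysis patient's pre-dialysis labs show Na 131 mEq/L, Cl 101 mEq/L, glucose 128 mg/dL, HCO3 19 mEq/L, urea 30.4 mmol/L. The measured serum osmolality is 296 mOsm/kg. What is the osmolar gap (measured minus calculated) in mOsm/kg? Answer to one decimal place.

Calculated osmolality = 2·Na + glucose/18 + urea
= 2·131 + 128/18 + 30.4
= 262 + 7.11 + 30.40
= 299.51 mOsm/kg ≈ 299.5 mOsm/kg
Osmolar gap = measured − calculated = 296 − 299.5 = -3.5 mOsm/kg

-3.5 mOsm/kg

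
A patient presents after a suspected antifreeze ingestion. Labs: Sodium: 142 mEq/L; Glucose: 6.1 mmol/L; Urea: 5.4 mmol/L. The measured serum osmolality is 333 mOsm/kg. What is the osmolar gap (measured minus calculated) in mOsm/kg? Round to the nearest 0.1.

Calculated osmolality = 2·Na + glucose + urea
= 2·142 + 6.1 + 5.4
= 284 + 6.10 + 5.40
= 295.5 mOsm/kg ≈ 295.5 mOsm/kg
Osmolar gap = measured − calculated = 333 − 295.5 = 37.5 mOsm/kg

37.5 mOsm/kg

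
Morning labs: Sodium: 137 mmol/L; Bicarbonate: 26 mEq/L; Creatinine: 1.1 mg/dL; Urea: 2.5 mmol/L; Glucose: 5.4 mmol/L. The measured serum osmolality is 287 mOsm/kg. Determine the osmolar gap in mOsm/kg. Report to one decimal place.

Calculated osmolality = 2·Na + glucose + urea
= 2·137 + 5.4 + 2.5
= 274 + 5.40 + 2.50
= 281.9 mOsm/kg ≈ 281.9 mOsm/kg
Osmolar gap = measured − calculated = 287 − 281.9 = 5.1 mOsm/kg

5.1 mOsm/kg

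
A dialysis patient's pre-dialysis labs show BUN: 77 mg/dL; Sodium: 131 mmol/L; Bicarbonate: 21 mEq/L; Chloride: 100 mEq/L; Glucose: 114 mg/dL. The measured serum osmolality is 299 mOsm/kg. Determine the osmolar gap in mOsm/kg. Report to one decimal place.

Calculated osmolality = 2·Na + glucose/18 + BUN/2.8
= 2·131 + 114/18 + 77/2.8
= 262 + 6.33 + 27.50
= 295.83 mOsm/kg ≈ 295.8 mOsm/kg
Osmolar gap = measured − calculated = 299 − 295.8 = 3.2 mOsm/kg

3.2 mOsm/kg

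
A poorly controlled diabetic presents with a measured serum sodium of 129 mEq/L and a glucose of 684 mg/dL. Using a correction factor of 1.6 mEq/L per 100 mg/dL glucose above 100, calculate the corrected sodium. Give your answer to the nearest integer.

138 mEq/L

Corrected Na = measured Na + 1.6 · (glucose − 100)/100
= 129 + 1.6 · (684 − 100)/100
= 129 + 9.3
= 138.3 mEq/L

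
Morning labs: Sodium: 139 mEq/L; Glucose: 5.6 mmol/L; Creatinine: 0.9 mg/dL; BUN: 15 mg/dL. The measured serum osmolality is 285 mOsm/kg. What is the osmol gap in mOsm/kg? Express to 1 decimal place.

Calculated osmolality = 2·Na + glucose + BUN/2.8
= 2·139 + 5.6 + 15/2.8
= 278 + 5.60 + 5.36
= 288.96 mOsm/kg ≈ 289.0 mOsm/kg
Osmolar gap = measured − calculated = 285 − 289.0 = -4.0 mOsm/kg

-4.0 mOsm/kg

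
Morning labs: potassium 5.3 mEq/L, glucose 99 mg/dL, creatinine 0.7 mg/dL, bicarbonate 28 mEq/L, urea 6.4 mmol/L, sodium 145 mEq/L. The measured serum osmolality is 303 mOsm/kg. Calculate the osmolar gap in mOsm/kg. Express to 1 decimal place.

Calculated osmolality = 2·Na + glucose/18 + urea
= 2·145 + 99/18 + 6.4
= 290 + 5.50 + 6.40
= 301.9 mOsm/kg ≈ 301.9 mOsm/kg
Osmolar gap = measured − calculated = 303 − 301.9 = 1.1 mOsm/kg

1.1 mOsm/kg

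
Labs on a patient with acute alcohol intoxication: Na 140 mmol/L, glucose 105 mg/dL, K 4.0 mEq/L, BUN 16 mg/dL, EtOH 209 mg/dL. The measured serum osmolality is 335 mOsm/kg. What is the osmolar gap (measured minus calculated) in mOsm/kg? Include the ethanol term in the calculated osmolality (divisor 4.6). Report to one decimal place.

-2.0 mOsm/kg

Calculated osmolality = 2·Na + glucose/18 + BUN/2.8 + ethanol/4.6
= 2·140 + 105/18 + 16/2.8 + 209/4.6
= 280 + 5.83 + 5.71 + 45.43
= 336.97 mOsm/kg ≈ 337.0 mOsm/kg
Osmolar gap = measured − calculated = 335 − 337.0 = -2.0 mOsm/kg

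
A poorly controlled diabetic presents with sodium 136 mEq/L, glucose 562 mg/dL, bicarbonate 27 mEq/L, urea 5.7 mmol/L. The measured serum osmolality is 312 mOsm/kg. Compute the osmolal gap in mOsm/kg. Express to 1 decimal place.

3.1 mOsm/kg

Calculated osmolality = 2·Na + glucose/18 + urea
= 2·136 + 562/18 + 5.7
= 272 + 31.22 + 5.70
= 308.92 mOsm/kg ≈ 308.9 mOsm/kg
Osmolar gap = measured − calculated = 312 − 308.9 = 3.1 mOsm/kg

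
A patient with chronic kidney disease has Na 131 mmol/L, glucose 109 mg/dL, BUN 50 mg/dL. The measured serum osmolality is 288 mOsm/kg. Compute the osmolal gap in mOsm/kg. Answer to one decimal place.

2.1 mOsm/kg

Calculated osmolality = 2·Na + glucose/18 + BUN/2.8
= 2·131 + 109/18 + 50/2.8
= 262 + 6.06 + 17.86
= 285.92 mOsm/kg ≈ 285.9 mOsm/kg
Osmolar gap = measured − calculated = 288 − 285.9 = 2.1 mOsm/kg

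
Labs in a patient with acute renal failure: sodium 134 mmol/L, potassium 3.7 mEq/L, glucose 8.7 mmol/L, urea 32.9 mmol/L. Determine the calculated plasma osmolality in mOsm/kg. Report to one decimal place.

309.6 mOsm/kg

Calculated osmolality = 2·Na + glucose + urea
= 2·134 + 8.7 + 32.9
= 268 + 8.70 + 32.90
= 309.6 mOsm/kg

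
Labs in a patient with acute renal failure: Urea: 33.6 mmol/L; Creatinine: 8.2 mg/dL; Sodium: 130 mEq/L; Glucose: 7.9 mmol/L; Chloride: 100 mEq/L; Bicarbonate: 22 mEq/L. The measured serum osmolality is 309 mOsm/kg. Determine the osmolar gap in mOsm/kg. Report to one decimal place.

7.5 mOsm/kg

Calculated osmolality = 2·Na + glucose + urea
= 2·130 + 7.9 + 33.6
= 260 + 7.90 + 33.60
= 301.5 mOsm/kg ≈ 301.5 mOsm/kg
Osmolar gap = measured − calculated = 309 − 301.5 = 7.5 mOsm/kg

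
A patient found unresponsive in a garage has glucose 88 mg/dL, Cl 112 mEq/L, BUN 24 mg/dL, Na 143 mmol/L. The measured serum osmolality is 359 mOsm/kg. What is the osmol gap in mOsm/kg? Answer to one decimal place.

Calculated osmolality = 2·Na + glucose/18 + BUN/2.8
= 2·143 + 88/18 + 24/2.8
= 286 + 4.89 + 8.57
= 299.46 mOsm/kg ≈ 299.5 mOsm/kg
Osmolar gap = measured − calculated = 359 − 299.5 = 59.5 mOsm/kg

59.5 mOsm/kg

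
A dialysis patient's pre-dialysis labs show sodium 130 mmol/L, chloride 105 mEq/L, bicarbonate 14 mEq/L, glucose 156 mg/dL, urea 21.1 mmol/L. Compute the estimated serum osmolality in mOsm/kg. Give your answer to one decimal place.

Calculated osmolality = 2·Na + glucose/18 + urea
= 2·130 + 156/18 + 21.1
= 260 + 8.67 + 21.10
= 289.77 mOsm/kg

289.8 mOsm/kg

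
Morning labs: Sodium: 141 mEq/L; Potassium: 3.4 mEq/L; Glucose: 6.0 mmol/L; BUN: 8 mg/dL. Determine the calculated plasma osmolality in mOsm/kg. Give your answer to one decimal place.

290.9 mOsm/kg

Calculated osmolality = 2·Na + glucose + BUN/2.8
= 2·141 + 6 + 8/2.8
= 282 + 6 + 2.86
= 290.86 mOsm/kg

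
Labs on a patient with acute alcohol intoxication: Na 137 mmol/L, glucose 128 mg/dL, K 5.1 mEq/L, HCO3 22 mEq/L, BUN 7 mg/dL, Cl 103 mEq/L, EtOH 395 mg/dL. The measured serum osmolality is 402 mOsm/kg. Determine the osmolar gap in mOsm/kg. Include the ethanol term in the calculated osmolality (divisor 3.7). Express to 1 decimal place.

11.6 mOsm/kg

Calculated osmolality = 2·Na + glucose/18 + BUN/2.8 + ethanol/3.7
= 2·137 + 128/18 + 7/2.8 + 395/3.7
= 274 + 7.11 + 2.50 + 106.76
= 390.37 mOsm/kg ≈ 390.4 mOsm/kg
Osmolar gap = measured − calculated = 402 − 390.4 = 11.6 mOsm/kg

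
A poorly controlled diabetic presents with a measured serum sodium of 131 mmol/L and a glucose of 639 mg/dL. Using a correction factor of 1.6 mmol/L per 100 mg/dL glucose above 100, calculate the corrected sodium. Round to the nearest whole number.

140 mmol/L

Corrected Na = measured Na + 1.6 · (glucose − 100)/100
= 131 + 1.6 · (639 − 100)/100
= 131 + 8.6
= 139.6 mmol/L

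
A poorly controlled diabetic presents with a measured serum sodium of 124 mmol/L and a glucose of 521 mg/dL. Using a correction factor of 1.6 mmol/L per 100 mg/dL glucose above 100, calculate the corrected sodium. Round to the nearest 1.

131 mmol/L

Corrected Na = measured Na + 1.6 · (glucose − 100)/100
= 124 + 1.6 · (521 − 100)/100
= 124 + 6.7
= 130.7 mmol/L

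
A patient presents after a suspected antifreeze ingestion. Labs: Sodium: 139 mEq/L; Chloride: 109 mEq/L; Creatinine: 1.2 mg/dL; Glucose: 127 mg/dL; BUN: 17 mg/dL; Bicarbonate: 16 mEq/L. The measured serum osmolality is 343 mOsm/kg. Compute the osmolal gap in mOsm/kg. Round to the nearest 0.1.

51.9 mOsm/kg

Calculated osmolality = 2·Na + glucose/18 + BUN/2.8
= 2·139 + 127/18 + 17/2.8
= 278 + 7.06 + 6.07
= 291.13 mOsm/kg ≈ 291.1 mOsm/kg
Osmolar gap = measured − calculated = 343 − 291.1 = 51.9 mOsm/kg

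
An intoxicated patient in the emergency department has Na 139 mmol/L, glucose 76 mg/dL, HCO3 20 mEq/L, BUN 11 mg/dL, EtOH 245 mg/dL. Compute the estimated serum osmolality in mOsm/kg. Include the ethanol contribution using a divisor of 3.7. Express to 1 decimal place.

Calculated osmolality = 2·Na + glucose/18 + BUN/2.8 + ethanol/3.7
= 2·139 + 76/18 + 11/2.8 + 245/3.7
= 278 + 4.22 + 3.93 + 66.22
= 352.37 mOsm/kg

352.4 mOsm/kg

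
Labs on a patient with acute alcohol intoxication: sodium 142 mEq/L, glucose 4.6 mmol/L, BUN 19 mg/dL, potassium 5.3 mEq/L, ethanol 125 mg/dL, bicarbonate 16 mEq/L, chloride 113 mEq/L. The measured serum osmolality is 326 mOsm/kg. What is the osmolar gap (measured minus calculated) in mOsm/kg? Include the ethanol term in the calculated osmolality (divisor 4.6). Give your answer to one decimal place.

3.4 mOsm/kg

Calculated osmolality = 2·Na + glucose + BUN/2.8 + ethanol/4.6
= 2·142 + 4.6 + 19/2.8 + 125/4.6
= 284 + 4.60 + 6.79 + 27.17
= 322.56 mOsm/kg ≈ 322.6 mOsm/kg
Osmolar gap = measured − calculated = 326 − 322.6 = 3.4 mOsm/kg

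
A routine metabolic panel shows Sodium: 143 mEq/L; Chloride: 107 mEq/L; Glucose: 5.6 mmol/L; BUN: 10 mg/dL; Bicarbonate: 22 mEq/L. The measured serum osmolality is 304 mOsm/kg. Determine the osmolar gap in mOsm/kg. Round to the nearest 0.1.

Calculated osmolality = 2·Na + glucose + BUN/2.8
= 2·143 + 5.6 + 10/2.8
= 286 + 5.60 + 3.57
= 295.17 mOsm/kg ≈ 295.2 mOsm/kg
Osmolar gap = measured − calculated = 304 − 295.2 = 8.8 mOsm/kg

8.8 mOsm/kg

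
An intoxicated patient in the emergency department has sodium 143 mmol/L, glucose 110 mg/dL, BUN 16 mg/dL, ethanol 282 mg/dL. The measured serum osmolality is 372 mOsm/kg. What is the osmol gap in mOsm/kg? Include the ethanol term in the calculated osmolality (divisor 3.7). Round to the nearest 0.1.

-2.0 mOsm/kg

Calculated osmolality = 2·Na + glucose/18 + BUN/2.8 + ethanol/3.7
= 2·143 + 110/18 + 16/2.8 + 282/3.7
= 286 + 6.11 + 5.71 + 76.22
= 374.04 mOsm/kg ≈ 374.0 mOsm/kg
Osmolar gap = measured − calculated = 372 − 374.0 = -2.0 mOsm/kg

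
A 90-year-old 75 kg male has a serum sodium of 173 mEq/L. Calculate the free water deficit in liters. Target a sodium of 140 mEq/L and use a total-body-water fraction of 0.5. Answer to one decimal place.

8.8 L

TBW = 0.5 · 75 = 37.5 L
Free water deficit = TBW · (Na/140 − 1)
= 37.5 · (173/140 − 1)
= 37.5 · 0.2357
= 8.84 L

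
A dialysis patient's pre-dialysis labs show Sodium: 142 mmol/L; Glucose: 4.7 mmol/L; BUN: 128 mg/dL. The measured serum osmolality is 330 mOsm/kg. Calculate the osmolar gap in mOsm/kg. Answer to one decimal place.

-4.4 mOsm/kg

Calculated osmolality = 2·Na + glucose + BUN/2.8
= 2·142 + 4.7 + 128/2.8
= 284 + 4.70 + 45.71
= 334.41 mOsm/kg ≈ 334.4 mOsm/kg
Osmolar gap = measured − calculated = 330 − 334.4 = -4.4 mOsm/kg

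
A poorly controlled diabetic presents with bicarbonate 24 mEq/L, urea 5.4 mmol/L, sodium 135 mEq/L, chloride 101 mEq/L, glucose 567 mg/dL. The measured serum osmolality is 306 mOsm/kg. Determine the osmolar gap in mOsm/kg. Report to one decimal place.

-0.9 mOsm/kg

Calculated osmolality = 2·Na + glucose/18 + urea
= 2·135 + 567/18 + 5.4
= 270 + 31.50 + 5.40
= 306.9 mOsm/kg ≈ 306.9 mOsm/kg
Osmolar gap = measured − calculated = 306 − 306.9 = -0.9 mOsm/kg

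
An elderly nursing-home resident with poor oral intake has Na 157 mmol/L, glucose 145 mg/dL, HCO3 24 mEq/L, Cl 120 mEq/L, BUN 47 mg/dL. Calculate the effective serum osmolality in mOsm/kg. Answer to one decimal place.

322.1 mOsm/kg

Effective osmolality excludes urea (freely permeant across cell membranes):
2·Na + glucose/18
= 2·157 + 145/18
= 314 + 8.06
= 322.06 mOsm/kg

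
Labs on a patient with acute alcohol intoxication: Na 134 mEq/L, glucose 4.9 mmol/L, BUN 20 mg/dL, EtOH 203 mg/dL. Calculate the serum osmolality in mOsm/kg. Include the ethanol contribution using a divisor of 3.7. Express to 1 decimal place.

Calculated osmolality = 2·Na + glucose + BUN/2.8 + ethanol/3.7
= 2·134 + 4.9 + 20/2.8 + 203/3.7
= 268 + 4.90 + 7.14 + 54.86
= 334.9 mOsm/kg

334.9 mOsm/kg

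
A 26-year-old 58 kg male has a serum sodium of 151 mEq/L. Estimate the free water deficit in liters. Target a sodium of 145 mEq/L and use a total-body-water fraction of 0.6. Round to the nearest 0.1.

TBW = 0.6 · 58 = 34.8 L
Free water deficit = TBW · (Na/145 − 1)
= 34.8 · (151/145 − 1)
= 34.8 · 0.0414
= 1.44 L

1.4 L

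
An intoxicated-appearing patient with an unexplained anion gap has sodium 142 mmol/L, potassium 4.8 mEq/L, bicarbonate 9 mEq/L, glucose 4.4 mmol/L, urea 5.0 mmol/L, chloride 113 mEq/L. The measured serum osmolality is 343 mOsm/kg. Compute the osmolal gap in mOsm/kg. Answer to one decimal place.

49.6 mOsm/kg

Calculated osmolality = 2·Na + glucose + urea
= 2·142 + 4.4 + 5
= 284 + 4.40 + 5
= 293.4 mOsm/kg ≈ 293.4 mOsm/kg
Osmolar gap = measured − calculated = 343 − 293.4 = 49.6 mOsm/kg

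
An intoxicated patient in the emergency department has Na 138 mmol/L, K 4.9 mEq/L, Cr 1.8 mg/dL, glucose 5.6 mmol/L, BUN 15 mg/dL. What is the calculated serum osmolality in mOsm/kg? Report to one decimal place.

Calculated osmolality = 2·Na + glucose + BUN/2.8
= 2·138 + 5.6 + 15/2.8
= 276 + 5.60 + 5.36
= 286.96 mOsm/kg

287.0 mOsm/kg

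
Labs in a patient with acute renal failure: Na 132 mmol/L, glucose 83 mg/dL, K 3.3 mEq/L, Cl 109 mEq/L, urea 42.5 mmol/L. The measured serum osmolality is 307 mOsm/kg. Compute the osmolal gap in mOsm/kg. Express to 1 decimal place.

Calculated osmolality = 2·Na + glucose/18 + urea
= 2·132 + 83/18 + 42.5
= 264 + 4.61 + 42.50
= 311.11 mOsm/kg ≈ 311.1 mOsm/kg
Osmolar gap = measured − calculated = 307 − 311.1 = -4.1 mOsm/kg

-4.1 mOsm/kg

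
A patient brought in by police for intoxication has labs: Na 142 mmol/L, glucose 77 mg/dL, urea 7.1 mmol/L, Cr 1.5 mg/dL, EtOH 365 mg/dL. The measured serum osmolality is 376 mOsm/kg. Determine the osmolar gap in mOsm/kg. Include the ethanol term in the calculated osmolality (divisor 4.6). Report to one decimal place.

Calculated osmolality = 2·Na + glucose/18 + urea + ethanol/4.6
= 2·142 + 77/18 + 7.1 + 365/4.6
= 284 + 4.28 + 7.10 + 79.35
= 374.73 mOsm/kg ≈ 374.7 mOsm/kg
Osmolar gap = measured − calculated = 376 − 374.7 = 1.3 mOsm/kg

1.3 mOsm/kg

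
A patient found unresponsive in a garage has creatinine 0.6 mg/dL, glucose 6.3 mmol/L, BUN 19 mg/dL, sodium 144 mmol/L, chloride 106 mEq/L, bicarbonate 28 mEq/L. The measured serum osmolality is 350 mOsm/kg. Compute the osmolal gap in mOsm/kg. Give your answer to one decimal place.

Calculated osmolality = 2·Na + glucose + BUN/2.8
= 2·144 + 6.3 + 19/2.8
= 288 + 6.30 + 6.79
= 301.09 mOsm/kg ≈ 301.1 mOsm/kg
Osmolar gap = measured − calculated = 350 − 301.1 = 48.9 mOsm/kg

48.9 mOsm/kg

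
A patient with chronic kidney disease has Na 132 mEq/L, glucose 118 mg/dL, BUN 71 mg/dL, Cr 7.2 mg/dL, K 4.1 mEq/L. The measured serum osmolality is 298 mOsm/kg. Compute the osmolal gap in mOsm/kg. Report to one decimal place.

Calculated osmolality = 2·Na + glucose/18 + BUN/2.8
= 2·132 + 118/18 + 71/2.8
= 264 + 6.56 + 25.36
= 295.92 mOsm/kg ≈ 295.9 mOsm/kg
Osmolar gap = measured − calculated = 298 − 295.9 = 2.1 mOsm/kg

2.1 mOsm/kg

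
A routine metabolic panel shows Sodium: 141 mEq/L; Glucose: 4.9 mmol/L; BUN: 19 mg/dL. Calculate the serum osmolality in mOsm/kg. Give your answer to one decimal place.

Calculated osmolality = 2·Na + glucose + BUN/2.8
= 2·141 + 4.9 + 19/2.8
= 282 + 4.90 + 6.79
= 293.69 mOsm/kg

293.7 mOsm/kg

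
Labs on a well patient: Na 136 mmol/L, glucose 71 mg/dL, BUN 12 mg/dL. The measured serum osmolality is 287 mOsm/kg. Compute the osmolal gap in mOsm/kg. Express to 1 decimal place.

Calculated osmolality = 2·Na + glucose/18 + BUN/2.8
= 2·136 + 71/18 + 12/2.8
= 272 + 3.94 + 4.29
= 280.23 mOsm/kg ≈ 280.2 mOsm/kg
Osmolar gap = measured − calculated = 287 − 280.2 = 6.8 mOsm/kg

6.8 mOsm/kg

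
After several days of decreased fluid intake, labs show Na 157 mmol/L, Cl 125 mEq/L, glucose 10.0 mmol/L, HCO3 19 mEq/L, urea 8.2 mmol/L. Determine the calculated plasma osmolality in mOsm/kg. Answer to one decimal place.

332.2 mOsm/kg

Calculated osmolality = 2·Na + glucose + urea
= 2·157 + 10 + 8.2
= 314 + 10 + 8.20
= 332.2 mOsm/kg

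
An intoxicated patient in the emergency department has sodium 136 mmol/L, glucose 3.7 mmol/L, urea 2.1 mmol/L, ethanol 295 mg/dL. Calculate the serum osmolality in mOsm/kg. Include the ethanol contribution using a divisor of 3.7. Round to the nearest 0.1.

357.5 mOsm/kg

Calculated osmolality = 2·Na + glucose + urea + ethanol/3.7
= 2·136 + 3.7 + 2.1 + 295/3.7
= 272 + 3.70 + 2.10 + 79.73
= 357.53 mOsm/kg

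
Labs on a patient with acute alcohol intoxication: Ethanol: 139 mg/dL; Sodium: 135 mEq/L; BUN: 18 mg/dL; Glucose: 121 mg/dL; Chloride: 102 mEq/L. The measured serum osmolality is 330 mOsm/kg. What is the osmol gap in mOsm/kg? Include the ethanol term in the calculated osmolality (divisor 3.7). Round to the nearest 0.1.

9.3 mOsm/kg

Calculated osmolality = 2·Na + glucose/18 + BUN/2.8 + ethanol/3.7
= 2·135 + 121/18 + 18/2.8 + 139/3.7
= 270 + 6.72 + 6.43 + 37.57
= 320.72 mOsm/kg ≈ 320.7 mOsm/kg
Osmolar gap = measured − calculated = 330 − 320.7 = 9.3 mOsm/kg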